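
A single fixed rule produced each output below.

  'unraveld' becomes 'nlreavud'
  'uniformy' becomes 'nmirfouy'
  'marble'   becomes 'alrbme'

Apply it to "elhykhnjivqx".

The transformation: take characters alternately from the front and the back (1st, last, 2nd, 2nd-last, ...), then move the first 2 characters to the end (rotate left by 2).
Starting from "elhykhnjivqx": after the first operation, "exlqhvyikjhn"; after the second, "lqhvyikjhnex".

lqhvyikjhnex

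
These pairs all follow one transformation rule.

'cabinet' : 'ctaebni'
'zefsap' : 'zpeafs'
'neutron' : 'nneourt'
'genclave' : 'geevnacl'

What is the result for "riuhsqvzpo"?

Each output is the input with this applied: take characters alternately from the front and the back (1st, last, 2nd, 2nd-last, ...).
So "riuhsqvzpo" becomes "roipuzhvsq".

roipuzhvsq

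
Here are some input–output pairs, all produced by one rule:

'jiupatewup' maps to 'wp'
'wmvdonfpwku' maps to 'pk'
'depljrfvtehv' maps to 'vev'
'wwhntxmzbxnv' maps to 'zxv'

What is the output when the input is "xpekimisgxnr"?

Looking at the pairs, the operation is to keep every other character starting from the second (positions 2nd, 4th, 6th, ...), then delete the first 3 characters.
Starting from "xpekimisgxnr": after the first operation, "pkmsxr"; after the second, "sxr".

sxr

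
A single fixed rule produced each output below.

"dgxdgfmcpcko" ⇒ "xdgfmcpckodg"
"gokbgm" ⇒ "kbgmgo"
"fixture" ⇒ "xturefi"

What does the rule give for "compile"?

What's happening: move the first 2 characters to the end (rotate left by 2).
Applying that to "compile" gives "mpileco".

mpileco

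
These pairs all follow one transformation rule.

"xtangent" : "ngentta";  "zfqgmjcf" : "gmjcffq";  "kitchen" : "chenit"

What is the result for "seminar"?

In each case the input is transformed by: delete the first character, then move the first 2 characters to the end (rotate left by 2).
For "seminar", step one produces "eminar"; step two turns that into "inarem".

inarem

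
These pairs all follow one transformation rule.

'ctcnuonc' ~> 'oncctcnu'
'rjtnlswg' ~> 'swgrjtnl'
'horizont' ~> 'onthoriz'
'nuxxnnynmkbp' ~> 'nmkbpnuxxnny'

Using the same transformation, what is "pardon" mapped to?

Each output is the input with this applied: swap the front and back halves of the string, then move the first character to the end.
Doing the same to "pardon": "onpard".

onpard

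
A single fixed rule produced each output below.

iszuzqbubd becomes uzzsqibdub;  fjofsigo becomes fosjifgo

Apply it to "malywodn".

In each case the input is transformed by: move the first 3 characters to the end (rotate left by 3), then take characters alternately from the front and the back (1st, last, 2nd, 2nd-last, ...).
For "malywodn" the result is "ylwaomdn".
(Check on "iszuzqbubd": → "uzqbubdisz" → "uzzsqibdub" ✓)

ylwaomdn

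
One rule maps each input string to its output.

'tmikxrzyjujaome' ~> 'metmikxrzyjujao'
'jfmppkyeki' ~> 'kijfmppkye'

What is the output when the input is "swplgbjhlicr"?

crswplgbjhli

The rule is to move the last 2 characters to the front (rotate right by 2).
For "swplgbjhlicr" the result is "crswplgbjhli".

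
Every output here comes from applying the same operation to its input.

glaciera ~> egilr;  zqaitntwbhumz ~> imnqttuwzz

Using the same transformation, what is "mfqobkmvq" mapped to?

mmoqqv

The rule is to sort the characters into alphabetical order, then delete the first 3 characters.
For "mfqobkmvq", step one produces "bfkmmoqqv"; step two turns that into "mmoqqv".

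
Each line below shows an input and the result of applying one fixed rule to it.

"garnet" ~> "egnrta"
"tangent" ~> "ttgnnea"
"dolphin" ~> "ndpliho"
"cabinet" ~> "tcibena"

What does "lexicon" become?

nlixoce

In each case the input is transformed by: swap each adjacent pair of characters (1↔2, 3↔4, ...), then swap the first and last characters.
For "lexicon", step one produces "elixocn"; step two turns that into "nlixoce".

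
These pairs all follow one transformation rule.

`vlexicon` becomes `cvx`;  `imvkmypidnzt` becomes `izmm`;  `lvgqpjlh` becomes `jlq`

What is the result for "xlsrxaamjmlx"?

mllx

Each output is the input with this applied: swap the front and back halves of the string, then keep one character in every 3, starting at position 2 (positions 2nd, 5th, 8th, ...).
Starting from "xlsrxaamjmlx": after the first operation, "amjmlxxlsrxa"; after the second, "mllx".
(Check on "vlexicon": → "iconvlex" → "cvx" ✓)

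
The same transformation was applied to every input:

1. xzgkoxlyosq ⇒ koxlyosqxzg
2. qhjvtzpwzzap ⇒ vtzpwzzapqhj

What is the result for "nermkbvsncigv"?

mkbvsncigvner

What's happening: move the first 3 characters to the end (rotate left by 3).
For "nermkbvsncigv" the result is "mkbvsncigvner".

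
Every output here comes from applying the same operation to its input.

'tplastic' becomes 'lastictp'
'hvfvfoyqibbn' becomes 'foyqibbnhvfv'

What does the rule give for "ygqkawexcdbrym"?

wexcdbrymygqka

The rule is to swap the front and back halves of the string, then move the last 2 characters to the front (rotate right by 2).
"ygqkawexcdbrym" → "xcdbrymygqkawe" → "wexcdbrymygqka".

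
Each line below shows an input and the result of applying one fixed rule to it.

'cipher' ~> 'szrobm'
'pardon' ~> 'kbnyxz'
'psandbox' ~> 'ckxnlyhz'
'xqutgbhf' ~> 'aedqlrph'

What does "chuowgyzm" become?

Each output is the input with this applied: shift every letter 10 places forward in the alphabet (wrapping around), then move the first character to the end.
Starting from "chuowgyzm": after the first operation, "mreygqijw"; after the second, "reygqijwm".
(Check on "psandbox": → "zckxnlyh" → "ckxnlyhz" ✓)

reygqijwm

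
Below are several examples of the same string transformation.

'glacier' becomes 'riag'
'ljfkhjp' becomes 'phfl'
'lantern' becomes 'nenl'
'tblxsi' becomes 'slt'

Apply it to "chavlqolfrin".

The transformation: keep every other character starting from the first (positions 1st, 3rd, 5th, ...), then reverse the string.
On "chavlqolfrin": the first step gives "calofi", and the second then gives "ifolac".

ifolac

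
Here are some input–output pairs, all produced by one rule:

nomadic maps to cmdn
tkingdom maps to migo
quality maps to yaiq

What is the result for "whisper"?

The transformation: swap the first and last characters, then keep every other character starting from the first (positions 1st, 3rd, 5th, ...).
For "whisper" the result is "ripw".

ripw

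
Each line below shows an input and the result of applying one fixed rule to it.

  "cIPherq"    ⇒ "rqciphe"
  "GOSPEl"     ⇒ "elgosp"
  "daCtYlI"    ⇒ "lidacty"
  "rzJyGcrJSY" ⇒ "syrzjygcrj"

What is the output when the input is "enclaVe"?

The transformation: move the last 2 characters to the front (rotate right by 2), then convert every letter to lowercase.
Starting from "enclaVe": after the first operation, "Veencla"; after the second, "veencla".

veencla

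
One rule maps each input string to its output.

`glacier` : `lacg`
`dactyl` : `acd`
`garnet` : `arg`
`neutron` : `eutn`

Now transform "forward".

The pattern: delete the last 3 characters, then move the first character to the end.
Applying both steps to "forward": "forw", then "orwf".
(Check on "garnet": → "gar" → "arg" ✓)

orwf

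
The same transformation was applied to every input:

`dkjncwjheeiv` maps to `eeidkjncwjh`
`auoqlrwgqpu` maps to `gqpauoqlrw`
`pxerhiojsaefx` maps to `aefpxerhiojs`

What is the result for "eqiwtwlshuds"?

hudeqiwtwls

What's happening: delete the last character, then move the last 3 characters to the front (rotate right by 3).
Working it through for "eqiwtwlshuds": intermediate "eqiwtwlshud", final "hudeqiwtwls".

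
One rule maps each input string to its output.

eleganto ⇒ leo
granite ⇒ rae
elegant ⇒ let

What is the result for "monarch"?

The rule is to swap each adjacent pair of characters (1↔2, 3↔4, ...), then keep one character in every 3, starting at position 1 (positions 1st, 4th, 7th, ...).
Applying both steps to "monarch": "omancrh", then "onh".

onh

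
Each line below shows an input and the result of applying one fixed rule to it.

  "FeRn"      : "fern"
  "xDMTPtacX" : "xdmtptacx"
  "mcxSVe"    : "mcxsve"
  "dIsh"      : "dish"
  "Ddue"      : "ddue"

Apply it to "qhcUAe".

The pattern: convert every letter to lowercase.
Applying that to "qhcUAe" gives "qhcuae".

qhcuae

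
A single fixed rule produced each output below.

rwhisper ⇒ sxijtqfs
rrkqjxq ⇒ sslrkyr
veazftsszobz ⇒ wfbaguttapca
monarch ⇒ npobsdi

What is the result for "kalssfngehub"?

Rule — shift every letter 1 place forward in the alphabet (wrapping around).
"kalssfngehub" → "lbmttgohfivc".

lbmttgohfivc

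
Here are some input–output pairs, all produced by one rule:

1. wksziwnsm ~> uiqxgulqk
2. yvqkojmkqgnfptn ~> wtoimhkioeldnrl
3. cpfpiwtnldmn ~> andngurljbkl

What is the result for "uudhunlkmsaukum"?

ssbfsljikqysisk

The pattern: shift every letter 2 places backward in the alphabet (wrapping around).
On "uudhunlkmsaukum" that produces "ssbfsljikqysisk".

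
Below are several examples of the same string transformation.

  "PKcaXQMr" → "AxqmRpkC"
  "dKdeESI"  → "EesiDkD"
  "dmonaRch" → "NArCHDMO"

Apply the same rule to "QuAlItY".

Each output is the input with this applied: flip the case of every letter, then move the first 3 characters to the end (rotate left by 3).
Applying both steps to "QuAlItY": "qUaLiTy", then "LiTyqUa".
(Check on "PKcaXQMr": → "pkCAxqmR" → "AxqmRpkC" ✓)

LiTyqUa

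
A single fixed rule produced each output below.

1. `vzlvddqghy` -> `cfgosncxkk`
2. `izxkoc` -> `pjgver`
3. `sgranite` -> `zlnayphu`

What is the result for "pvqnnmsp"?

The transformation: take characters alternately from the front and the back (1st, last, 2nd, 2nd-last, ...), then shift every letter 7 places forward in the alphabet (wrapping around).
For "pvqnnmsp", step one produces "ppvsqmnn"; step two turns that into "wwczxtuu".
(Check on "vzlvddqghy": → "vyzhlgvqdd" → "cfgosncxkk" ✓)

wwczxtuu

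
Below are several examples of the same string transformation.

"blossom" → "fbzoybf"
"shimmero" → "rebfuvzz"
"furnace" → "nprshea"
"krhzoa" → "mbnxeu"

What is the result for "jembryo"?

The pattern: shift every letter 13 places forward in the alphabet (wrapping around) — i.e. ROT13, then move the last 3 characters to the front (rotate right by 3).
"jembryo" → "elbwrzo".

elbwrzo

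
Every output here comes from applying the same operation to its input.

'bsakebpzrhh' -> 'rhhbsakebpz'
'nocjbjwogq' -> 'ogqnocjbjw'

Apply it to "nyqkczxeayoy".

Rule — move the last 3 characters to the front (rotate right by 3).
Applying that to "nyqkczxeayoy" gives "yoynyqkczxea".

yoynyqkczxea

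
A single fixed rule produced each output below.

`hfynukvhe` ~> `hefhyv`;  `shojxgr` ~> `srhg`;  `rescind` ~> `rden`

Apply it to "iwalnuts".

The transformation: take characters alternately from the front and the back (1st, last, 2nd, 2nd-last, ...), then delete the last 3 characters.
"iwalnuts" → "iswtauln" → "iswta".
(Check on "rescind": → "rdensic" → "rden" ✓)

iswta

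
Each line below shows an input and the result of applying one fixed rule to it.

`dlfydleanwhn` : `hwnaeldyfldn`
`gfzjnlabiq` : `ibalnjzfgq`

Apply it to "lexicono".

nocixelo

In each case the input is transformed by: reverse the string, then move the first character to the end.
Applying both steps to "lexicono": "onocixel", then "nocixelo".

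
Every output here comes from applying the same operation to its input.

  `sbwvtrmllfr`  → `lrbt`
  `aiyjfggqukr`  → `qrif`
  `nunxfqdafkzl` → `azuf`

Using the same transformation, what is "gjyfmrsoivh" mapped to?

ohjm

Looking at the pairs, the operation is to keep one character in every 3, starting at position 2 (positions 2nd, 5th, 8th, ...), then move the last 2 characters to the front (rotate right by 2).
For "gjyfmrsoivh" the result is "ohjm".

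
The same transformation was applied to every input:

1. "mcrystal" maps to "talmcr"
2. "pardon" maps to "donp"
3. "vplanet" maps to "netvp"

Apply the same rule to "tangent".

What's happening: move the last 3 characters to the front (rotate right by 3), then delete the last 2 characters.
Starting from "tangent": after the first operation, "enttang"; after the second, "entta".

entta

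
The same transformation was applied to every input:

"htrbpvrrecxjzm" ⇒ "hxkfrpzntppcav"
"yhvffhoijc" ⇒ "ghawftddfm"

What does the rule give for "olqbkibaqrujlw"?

hjumjozigzyops

The pattern: move the last 3 characters to the front (rotate right by 3), then shift every letter 2 places backward in the alphabet (wrapping around).
On "olqbkibaqrujlw": the first step gives "jlwolqbkibaqru", and the second then gives "hjumjozigzyops".
(Check on "yhvffhoijc": → "ijcyhvffho" → "ghawftddfm" ✓)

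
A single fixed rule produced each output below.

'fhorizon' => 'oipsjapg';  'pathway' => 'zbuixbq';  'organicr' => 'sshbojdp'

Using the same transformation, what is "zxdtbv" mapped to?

The rule is to swap the first and last characters, then shift every letter 1 place forward in the alphabet (wrapping around).
For "zxdtbv", step one produces "vxdtbz"; step two turns that into "wyeuca".
(Check on "pathway": → "yathwap" → "zbuixbq" ✓)

wyeuca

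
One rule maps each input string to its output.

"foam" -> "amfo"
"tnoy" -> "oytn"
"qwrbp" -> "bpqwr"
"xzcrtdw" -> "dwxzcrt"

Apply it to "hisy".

The rule is to move the last 2 characters to the front (rotate right by 2).
On "hisy" that produces "syhi".

syhi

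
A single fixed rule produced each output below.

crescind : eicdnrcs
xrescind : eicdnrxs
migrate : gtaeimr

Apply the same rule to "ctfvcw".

fwctcv

The rule is to swap each adjacent pair of characters (1↔2, 3↔4, ...), then move the first 3 characters to the end (rotate left by 3).
Applying both steps to "ctfvcw": "tcvfwc", then "fwctcv".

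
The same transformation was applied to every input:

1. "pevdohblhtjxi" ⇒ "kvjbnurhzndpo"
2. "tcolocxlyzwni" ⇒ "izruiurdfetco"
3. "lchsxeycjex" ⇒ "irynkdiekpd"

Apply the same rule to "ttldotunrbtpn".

zzjrzutahxvzt

Looking at the pairs, the operation is to swap each adjacent pair of characters (1↔2, 3↔4, ...), then shift every letter 6 places forward in the alphabet (wrapping around).
"ttldotunrbtpn" → "ttdltonubrptn" → "zzjrzutahxvzt".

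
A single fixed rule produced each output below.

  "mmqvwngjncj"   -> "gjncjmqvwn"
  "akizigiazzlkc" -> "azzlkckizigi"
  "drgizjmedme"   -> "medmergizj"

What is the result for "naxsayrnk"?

The pattern: delete the first character, then swap the front and back halves of the string.
Working it through for "naxsayrnk": intermediate "axsayrnk", final "yrnkaxsa".

yrnkaxsa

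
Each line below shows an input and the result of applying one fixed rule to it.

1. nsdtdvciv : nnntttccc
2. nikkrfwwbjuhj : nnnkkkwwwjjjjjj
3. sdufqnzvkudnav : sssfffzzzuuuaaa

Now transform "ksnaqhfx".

kkkaaafff

Looking at the pairs, the operation is to keep one character in every 3, starting at position 1 (positions 1st, 4th, 7th, ...), then repeat every character 3 times.
On "ksnaqhfx" that produces "kkkaaafff".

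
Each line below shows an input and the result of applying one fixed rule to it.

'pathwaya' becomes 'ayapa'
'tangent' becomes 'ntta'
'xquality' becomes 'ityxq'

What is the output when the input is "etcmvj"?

jet

The pattern: move the first 2 characters to the end (rotate left by 2), then delete the first 3 characters.
For "etcmvj", step one produces "cmvjet"; step two turns that into "jet".
(Check on "tangent": → "ngentta" → "ntta" ✓)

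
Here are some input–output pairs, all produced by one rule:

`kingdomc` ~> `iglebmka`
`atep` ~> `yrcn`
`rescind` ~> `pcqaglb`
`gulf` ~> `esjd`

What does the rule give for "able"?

yzjc

The transformation: shift every letter 2 places backward in the alphabet (wrapping around).
Applying that to "able" gives "yzjc".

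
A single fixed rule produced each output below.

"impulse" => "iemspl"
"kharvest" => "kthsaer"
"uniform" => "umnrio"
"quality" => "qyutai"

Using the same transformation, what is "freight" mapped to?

ftrheg

Rule — take characters alternately from the front and the back (1st, last, 2nd, 2nd-last, ...), then delete the last character.
For "freight", step one produces "ftrhegi"; step two turns that into "ftrheg".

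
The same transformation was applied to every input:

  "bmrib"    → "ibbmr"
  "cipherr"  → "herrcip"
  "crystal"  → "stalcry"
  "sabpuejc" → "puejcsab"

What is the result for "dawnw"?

nwdaw

What's happening: move the first 3 characters to the end (rotate left by 3).
Doing the same to "dawnw": "nwdaw".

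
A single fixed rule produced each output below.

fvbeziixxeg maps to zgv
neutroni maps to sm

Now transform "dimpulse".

The transformation: shift every letter 2 places backward in the alphabet (wrapping around), then keep one character in every 3, starting at position 3 (positions 3rd, 6th, 9th, ...).
Starting from "dimpulse": after the first operation, "bgknsjqc"; after the second, "kj".

kj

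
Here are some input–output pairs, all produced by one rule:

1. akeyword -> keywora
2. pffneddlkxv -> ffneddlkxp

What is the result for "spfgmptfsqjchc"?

pfgmptfsqjchs

Looking at the pairs, the operation is to swap the first and last characters, then delete the first character.
Starting from "spfgmptfsqjchc": after the first operation, "cpfgmptfsqjchs"; after the second, "pfgmptfsqjchs".
(Check on "pffneddlkxv": → "vffneddlkxp" → "ffneddlkxp" ✓)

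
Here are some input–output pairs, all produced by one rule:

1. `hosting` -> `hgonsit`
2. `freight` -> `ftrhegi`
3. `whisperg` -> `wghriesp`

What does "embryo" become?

eomybr

The pattern: take characters alternately from the front and the back (1st, last, 2nd, 2nd-last, ...).
So "embryo" becomes "eomybr".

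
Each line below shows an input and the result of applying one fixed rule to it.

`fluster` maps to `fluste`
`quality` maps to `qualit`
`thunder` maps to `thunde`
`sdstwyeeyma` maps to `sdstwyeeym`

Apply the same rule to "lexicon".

lexico

Each output is the input with this applied: delete the last character.
Applying that to "lexicon" gives "lexico".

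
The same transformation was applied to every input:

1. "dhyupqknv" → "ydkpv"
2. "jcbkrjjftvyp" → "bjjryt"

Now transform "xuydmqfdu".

yxfmu

The pattern: keep every other character starting from the first (positions 1st, 3rd, 5th, ...), then swap each adjacent pair of characters (1↔2, 3↔4, ...).
On "xuydmqfdu": the first step gives "xymfu", and the second then gives "yxfmu".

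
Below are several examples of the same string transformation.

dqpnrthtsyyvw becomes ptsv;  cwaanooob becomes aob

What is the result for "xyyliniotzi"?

The pattern: keep one character in every 3, starting at position 3 (positions 3rd, 6th, 9th, ...).
For "xyyliniotzi" the result is "ynt".

ynt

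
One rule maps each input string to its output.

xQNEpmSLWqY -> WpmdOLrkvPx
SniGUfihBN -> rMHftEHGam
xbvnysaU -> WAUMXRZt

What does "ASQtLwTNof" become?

zrpSkVsmNE

Rule — shift every letter 1 place backward in the alphabet (wrapping around), then flip the case of every letter.
On "ASQtLwTNof": the first step gives "ZRPsKvSMne", and the second then gives "zrpSkVsmNE".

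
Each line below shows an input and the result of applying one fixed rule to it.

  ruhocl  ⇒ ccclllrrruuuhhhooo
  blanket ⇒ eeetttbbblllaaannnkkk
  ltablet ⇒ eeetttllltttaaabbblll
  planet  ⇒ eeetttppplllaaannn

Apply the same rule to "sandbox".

oooxxxsssaaannndddbbb

The pattern: move the last 2 characters to the front (rotate right by 2), then repeat every character 3 times.
Applying that to "sandbox" gives "oooxxxsssaaannndddbbb".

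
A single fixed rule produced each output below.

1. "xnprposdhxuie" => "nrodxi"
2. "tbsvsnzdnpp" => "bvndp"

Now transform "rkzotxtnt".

Rule — keep every other character starting from the second (positions 2nd, 4th, 6th, ...).
Applying that to "rkzotxtnt" gives "koxn".

koxn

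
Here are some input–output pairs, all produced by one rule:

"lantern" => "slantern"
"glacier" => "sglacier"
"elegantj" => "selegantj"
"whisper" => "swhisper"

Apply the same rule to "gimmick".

The pattern: prepend "s".
On "gimmick" that produces "sgimmick".

sgimmick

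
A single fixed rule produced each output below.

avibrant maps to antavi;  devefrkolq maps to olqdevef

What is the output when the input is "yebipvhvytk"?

ytkyebipv

What's happening: move the last 3 characters to the front (rotate right by 3), then delete the last 2 characters.
Working it through for "yebipvhvytk": intermediate "ytkyebipvhv", final "ytkyebipv".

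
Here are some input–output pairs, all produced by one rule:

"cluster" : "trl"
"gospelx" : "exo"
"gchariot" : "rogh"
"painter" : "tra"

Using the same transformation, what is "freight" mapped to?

gtr

Rule — move the first 3 characters to the end (rotate left by 3), then keep every other character starting from the second (positions 2nd, 4th, 6th, ...).
"freight" → "ightfre" → "gtr".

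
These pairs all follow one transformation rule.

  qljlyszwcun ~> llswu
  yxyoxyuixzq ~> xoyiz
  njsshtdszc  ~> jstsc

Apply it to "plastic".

In each case the input is transformed by: keep every other character starting from the second (positions 2nd, 4th, 6th, ...).
Applying that to "plastic" gives "lsi".

lsi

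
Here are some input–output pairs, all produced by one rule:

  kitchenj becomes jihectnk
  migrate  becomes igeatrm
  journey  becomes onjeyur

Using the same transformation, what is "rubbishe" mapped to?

Looking at the pairs, the operation is to sort the characters into reverse alphabetical order, then move the first 3 characters to the end (rotate left by 3).
On "rubbishe": the first step gives "usrihebb", and the second then gives "ihebbusr".

ihebbusr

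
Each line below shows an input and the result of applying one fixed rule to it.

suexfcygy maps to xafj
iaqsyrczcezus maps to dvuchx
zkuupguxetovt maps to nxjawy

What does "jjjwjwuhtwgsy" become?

mzzkzv

The rule is to shift every letter 3 places forward in the alphabet (wrapping around), then keep every other character starting from the second (positions 2nd, 4th, 6th, ...).
Working it through for "jjjwjwuhtwgsy": intermediate "mmmzmzxkwzjvb", final "mzzkzv".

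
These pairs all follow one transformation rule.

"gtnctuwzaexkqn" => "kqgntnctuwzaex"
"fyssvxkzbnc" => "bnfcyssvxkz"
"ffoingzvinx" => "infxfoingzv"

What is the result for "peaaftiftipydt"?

ydpteaaftiftip

The rule is to swap the first and last characters, then move the last 3 characters to the front (rotate right by 3).
On "peaaftiftipydt" that produces "ydpteaaftiftip".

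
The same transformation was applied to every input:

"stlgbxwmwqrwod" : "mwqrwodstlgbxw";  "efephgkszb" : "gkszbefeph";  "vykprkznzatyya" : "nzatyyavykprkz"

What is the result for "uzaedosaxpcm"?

The rule is to swap the front and back halves of the string.
"uzaedosaxpcm" → "saxpcmuzaedo".

saxpcmuzaedo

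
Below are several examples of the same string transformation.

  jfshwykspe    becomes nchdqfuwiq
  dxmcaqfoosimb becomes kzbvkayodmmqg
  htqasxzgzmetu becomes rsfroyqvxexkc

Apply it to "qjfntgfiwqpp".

Looking at the pairs, the operation is to move the last 2 characters to the front (rotate right by 2), then shift every letter 2 places backward in the alphabet (wrapping around).
"qjfntgfiwqpp" → "ppqjfntgfiwq" → "nnohdlredguo".

nnohdlredguo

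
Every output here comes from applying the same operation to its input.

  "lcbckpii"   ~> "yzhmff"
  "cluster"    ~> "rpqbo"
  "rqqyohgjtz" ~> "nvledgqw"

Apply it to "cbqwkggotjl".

nthddlqgi

Each output is the input with this applied: delete the first 2 characters, then shift every letter 3 places backward in the alphabet (wrapping around).
Starting from "cbqwkggotjl": after the first operation, "qwkggotjl"; after the second, "nthddlqgi".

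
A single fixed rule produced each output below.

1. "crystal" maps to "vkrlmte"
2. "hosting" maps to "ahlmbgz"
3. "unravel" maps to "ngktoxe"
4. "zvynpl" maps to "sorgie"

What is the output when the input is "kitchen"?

The transformation: shift every letter 7 places backward in the alphabet (wrapping around).
On "kitchen" that produces "dbmvaxg".

dbmvaxg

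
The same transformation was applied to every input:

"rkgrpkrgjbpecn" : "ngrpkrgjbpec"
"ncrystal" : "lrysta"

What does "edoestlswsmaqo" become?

Rule — delete the first 2 characters, then move the last character to the front.
"edoestlswsmaqo" → "oestlswsmaqo" → "ooestlswsmaq".

ooestlswsmaq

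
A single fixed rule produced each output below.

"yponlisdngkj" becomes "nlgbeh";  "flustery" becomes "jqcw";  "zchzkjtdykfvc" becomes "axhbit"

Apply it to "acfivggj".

The transformation: keep every other character starting from the second (positions 2nd, 4th, 6th, ...), then shift every letter 2 places backward in the alphabet (wrapping around).
Applying that to "acfivggj" gives "ageh".

ageh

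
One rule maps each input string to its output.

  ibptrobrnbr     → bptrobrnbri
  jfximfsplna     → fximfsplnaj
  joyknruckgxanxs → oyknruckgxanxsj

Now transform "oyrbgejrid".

What's happening: move the first character to the end.
So "oyrbgejrid" becomes "yrbgejrido".

yrbgejrido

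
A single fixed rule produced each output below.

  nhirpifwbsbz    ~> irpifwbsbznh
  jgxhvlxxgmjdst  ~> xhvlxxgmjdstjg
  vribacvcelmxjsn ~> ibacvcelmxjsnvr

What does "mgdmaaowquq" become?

Rule — move the first 2 characters to the end (rotate left by 2).
Applying that to "mgdmaaowquq" gives "dmaaowquqmg".

dmaaowquqmg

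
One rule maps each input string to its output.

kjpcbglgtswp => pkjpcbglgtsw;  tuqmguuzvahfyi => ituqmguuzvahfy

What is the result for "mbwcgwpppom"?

The pattern: move the last character to the front.
Applying that to "mbwcgwpppom" gives "mmbwcgwpppo".

mmbwcgwpppo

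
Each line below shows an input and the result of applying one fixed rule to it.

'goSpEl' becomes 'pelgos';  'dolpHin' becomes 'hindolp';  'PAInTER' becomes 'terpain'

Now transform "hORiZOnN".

onnhoriz

Looking at the pairs, the operation is to move the last 3 characters to the front (rotate right by 3), then convert every letter to lowercase.
"hORiZOnN" → "OnNhORiZ" → "onnhoriz".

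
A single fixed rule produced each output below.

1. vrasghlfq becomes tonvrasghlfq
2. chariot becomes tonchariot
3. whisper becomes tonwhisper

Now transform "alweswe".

tonalweswe

The pattern: prepend "ton".
Applying that to "alweswe" gives "tonalweswe".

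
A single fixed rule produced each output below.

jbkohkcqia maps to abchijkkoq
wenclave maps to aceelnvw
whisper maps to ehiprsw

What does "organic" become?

acginor

Rule — sort the characters into alphabetical order.
Doing the same to "organic": "acginor".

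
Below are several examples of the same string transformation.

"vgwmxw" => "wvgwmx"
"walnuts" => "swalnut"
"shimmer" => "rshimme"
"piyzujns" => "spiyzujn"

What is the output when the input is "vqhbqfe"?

evqhbqf

What's happening: move the last character to the front.
"vqhbqfe" → "evqhbqf".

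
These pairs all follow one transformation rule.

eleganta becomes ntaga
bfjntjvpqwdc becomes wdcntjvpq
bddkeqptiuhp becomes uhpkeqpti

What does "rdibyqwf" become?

qwfby

Each output is the input with this applied: delete the first 3 characters, then move the last 3 characters to the front (rotate right by 3).
"rdibyqwf" → "byqwf" → "qwfby".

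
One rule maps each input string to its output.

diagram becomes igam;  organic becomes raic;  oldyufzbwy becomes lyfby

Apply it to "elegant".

lgnt

What's happening: swap each adjacent pair of characters (1↔2, 3↔4, ...), then keep every other character starting from the first (positions 1st, 3rd, 5th, ...).
Applying both steps to "elegant": "legenat", then "lgnt".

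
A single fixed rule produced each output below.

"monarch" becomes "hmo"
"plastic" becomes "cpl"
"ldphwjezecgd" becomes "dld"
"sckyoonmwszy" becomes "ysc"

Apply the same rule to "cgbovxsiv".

vcg

The rule is to move the last character to the front, then keep only the first 3 characters.
"cgbovxsiv" → "vcgbovxsi" → "vcg".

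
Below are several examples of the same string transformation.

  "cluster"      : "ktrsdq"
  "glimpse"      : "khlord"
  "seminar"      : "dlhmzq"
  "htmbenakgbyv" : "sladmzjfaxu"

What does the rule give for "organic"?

qfzmhb

The pattern: shift every letter 1 place backward in the alphabet (wrapping around), then delete the first character.
Starting from "organic": after the first operation, "nqfzmhb"; after the second, "qfzmhb".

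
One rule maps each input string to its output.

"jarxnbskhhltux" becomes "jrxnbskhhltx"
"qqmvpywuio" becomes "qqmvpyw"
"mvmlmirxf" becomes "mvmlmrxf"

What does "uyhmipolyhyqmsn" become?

The rule is to remove every vowel.
So "uyhmipolyhyqmsn" becomes "yhmplyhyqmsn".

yhmplyhyqmsn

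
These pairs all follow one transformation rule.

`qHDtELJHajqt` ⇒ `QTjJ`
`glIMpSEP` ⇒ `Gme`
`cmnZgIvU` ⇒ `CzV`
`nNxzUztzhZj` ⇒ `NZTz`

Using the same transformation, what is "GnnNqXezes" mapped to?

gnES

The rule is to keep one character in every 3, starting at position 1 (positions 1st, 4th, 7th, ...), then flip the case of every letter.
"GnnNqXezes" → "gnES".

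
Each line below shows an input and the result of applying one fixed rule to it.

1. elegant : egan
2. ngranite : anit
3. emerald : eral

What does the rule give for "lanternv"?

tern

The pattern: move the last character to the front, then keep only the last 4 characters.
Applying both steps to "lanternv": "vlantern", then "tern".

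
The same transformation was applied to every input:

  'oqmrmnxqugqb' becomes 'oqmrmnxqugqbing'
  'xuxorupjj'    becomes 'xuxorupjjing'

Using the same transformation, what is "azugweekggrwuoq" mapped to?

azugweekggrwuoqing

The rule is to append "ing".
On "azugweekggrwuoq" that produces "azugweekggrwuoqing".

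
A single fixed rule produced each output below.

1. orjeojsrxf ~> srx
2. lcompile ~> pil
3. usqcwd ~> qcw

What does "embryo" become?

What's happening: delete the last character, then keep only the last 3 characters.
Applying that to "embryo" gives "bry".
(Check on "orjeojsrxf": → "orjeojsrx" → "srx" ✓)

bry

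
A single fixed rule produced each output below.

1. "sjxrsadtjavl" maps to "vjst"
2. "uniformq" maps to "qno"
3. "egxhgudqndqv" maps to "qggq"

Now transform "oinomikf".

Rule — keep one character in every 3, starting at position 2 (positions 2nd, 5th, 8th, ...), then move the last character to the front.
On "oinomikf": the first step gives "imf", and the second then gives "fim".
(Check on "sjxrsadtjavl": → "jstv" → "vjst" ✓)

fim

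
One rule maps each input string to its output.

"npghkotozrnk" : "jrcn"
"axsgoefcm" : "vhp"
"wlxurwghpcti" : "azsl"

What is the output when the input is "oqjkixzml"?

mao

Rule — keep one character in every 3, starting at position 3 (positions 3rd, 6th, 9th, ...), then shift every letter 3 places forward in the alphabet (wrapping around).
Starting from "oqjkixzml": after the first operation, "jxl"; after the second, "mao".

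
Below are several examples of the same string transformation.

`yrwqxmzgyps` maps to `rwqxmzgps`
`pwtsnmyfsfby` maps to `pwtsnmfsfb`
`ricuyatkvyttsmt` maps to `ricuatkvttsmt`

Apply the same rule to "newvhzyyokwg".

Looking at the pairs, the operation is to remove every "y".
On "newvhzyyokwg" that produces "newvhzokwg".

newvhzokwg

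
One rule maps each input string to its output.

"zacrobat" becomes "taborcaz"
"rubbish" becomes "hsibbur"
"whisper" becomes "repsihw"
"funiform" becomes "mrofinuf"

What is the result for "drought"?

thguord

The transformation: reverse the string.
"drought" → "thguord".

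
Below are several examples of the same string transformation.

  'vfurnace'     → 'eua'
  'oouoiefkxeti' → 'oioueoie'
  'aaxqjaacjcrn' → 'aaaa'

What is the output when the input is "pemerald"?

eae

Each output is the input with this applied: take characters alternately from the front and the back (1st, last, 2nd, 2nd-last, ...), then keep only the vowels.
Working it through for "pemerald": intermediate "pdelmaer", final "eae".
(Check on "vfurnace": → "vefcuarn" → "eua" ✓)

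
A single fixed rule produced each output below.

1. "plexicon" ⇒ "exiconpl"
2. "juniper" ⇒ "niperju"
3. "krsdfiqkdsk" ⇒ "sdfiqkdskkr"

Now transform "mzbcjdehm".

bcjdehmmz

In each case the input is transformed by: move the first 2 characters to the end (rotate left by 2).
Doing the same to "mzbcjdehm": "bcjdehmmz".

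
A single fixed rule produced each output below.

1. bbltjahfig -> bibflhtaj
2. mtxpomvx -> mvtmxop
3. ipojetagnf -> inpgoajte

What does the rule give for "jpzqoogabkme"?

jmpkzbqaogo

What's happening: delete the last character, then take characters alternately from the front and the back (1st, last, 2nd, 2nd-last, ...).
Starting from "jpzqoogabkme": after the first operation, "jpzqoogabkm"; after the second, "jmpkzbqaogo".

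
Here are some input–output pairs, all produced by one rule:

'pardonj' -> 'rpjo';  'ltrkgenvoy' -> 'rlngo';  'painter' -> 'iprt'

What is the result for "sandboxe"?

Each output is the input with this applied: keep every other character starting from the first (positions 1st, 3rd, 5th, ...), then swap each adjacent pair of characters (1↔2, 3↔4, ...).
Applying both steps to "sandboxe": "snbx", then "nsxb".

nsxb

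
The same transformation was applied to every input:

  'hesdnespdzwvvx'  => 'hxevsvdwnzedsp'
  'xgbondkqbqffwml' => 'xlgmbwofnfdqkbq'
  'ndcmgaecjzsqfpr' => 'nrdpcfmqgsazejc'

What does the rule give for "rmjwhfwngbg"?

The rule is to take characters alternately from the front and the back (1st, last, 2nd, 2nd-last, ...).
Applying that to "rmjwhfwngbg" gives "rgmbjgwnhwf".

rgmbjgwnhwf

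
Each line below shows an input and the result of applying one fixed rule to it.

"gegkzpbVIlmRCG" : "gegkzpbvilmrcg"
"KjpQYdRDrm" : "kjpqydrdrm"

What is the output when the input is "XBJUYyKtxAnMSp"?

xbjuyyktxanmsp

The pattern: convert every letter to lowercase.
Doing the same to "XBJUYyKtxAnMSp": "xbjuyyktxanmsp".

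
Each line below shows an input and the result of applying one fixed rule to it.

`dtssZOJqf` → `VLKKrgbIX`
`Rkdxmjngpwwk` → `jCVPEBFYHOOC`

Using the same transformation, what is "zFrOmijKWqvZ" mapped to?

Looking at the pairs, the operation is to flip the case of every letter, then shift every letter 8 places backward in the alphabet (wrapping around).
Starting from "zFrOmijKWqvZ": after the first operation, "ZfRoMIJkwQVz"; after the second, "RxJgEABcoINr".

RxJgEABcoINr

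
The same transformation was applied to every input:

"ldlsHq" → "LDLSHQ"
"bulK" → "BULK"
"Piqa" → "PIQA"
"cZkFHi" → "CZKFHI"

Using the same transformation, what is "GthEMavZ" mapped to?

GTHEMAVZ

The rule is to convert every letter to uppercase.
Doing the same to "GthEMavZ": "GTHEMAVZ".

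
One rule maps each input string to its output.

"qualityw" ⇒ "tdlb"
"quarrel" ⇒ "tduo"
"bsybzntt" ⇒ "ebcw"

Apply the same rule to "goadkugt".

Each output is the input with this applied: shift every letter 3 places forward in the alphabet (wrapping around), then keep every other character starting from the first (positions 1st, 3rd, 5th, ...).
For "goadkugt", step one produces "jrdgnxjw"; step two turns that into "jdnj".

jdnj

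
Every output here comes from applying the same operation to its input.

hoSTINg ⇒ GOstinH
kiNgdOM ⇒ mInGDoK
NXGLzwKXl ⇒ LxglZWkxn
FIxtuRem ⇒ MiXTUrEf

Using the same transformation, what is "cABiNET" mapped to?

tabIneC

In each case the input is transformed by: flip the case of every letter, then swap the first and last characters.
On "cABiNET" that produces "tabIneC".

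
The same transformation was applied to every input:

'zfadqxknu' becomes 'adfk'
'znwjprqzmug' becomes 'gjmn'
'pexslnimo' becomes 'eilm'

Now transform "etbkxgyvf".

befg

The pattern: sort the characters into alphabetical order, then keep only the first 4 characters.
"etbkxgyvf" → "befgktvxy" → "befg".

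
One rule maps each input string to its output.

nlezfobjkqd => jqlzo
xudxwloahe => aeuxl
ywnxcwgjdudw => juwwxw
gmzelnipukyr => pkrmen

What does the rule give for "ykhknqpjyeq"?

Each output is the input with this applied: keep every other character starting from the second (positions 2nd, 4th, 6th, ...), then move the first 3 characters to the end (rotate left by 3).
For "ykhknqpjyeq" the result is "jekkq".

jekkq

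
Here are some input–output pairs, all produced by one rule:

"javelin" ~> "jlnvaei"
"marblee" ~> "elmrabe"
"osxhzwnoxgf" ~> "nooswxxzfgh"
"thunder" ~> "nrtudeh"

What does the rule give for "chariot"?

iortach

In each case the input is transformed by: sort the characters into alphabetical order, then move the first 3 characters to the end (rotate left by 3).
Working it through for "chariot": intermediate "achiort", final "iortach".
(Check on "javelin": → "aeijlnv" → "jlnvaei" ✓)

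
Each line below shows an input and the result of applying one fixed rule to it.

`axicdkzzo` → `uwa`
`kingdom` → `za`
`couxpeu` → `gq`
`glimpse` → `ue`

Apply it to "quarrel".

The rule is to keep one character in every 3, starting at position 3 (positions 3rd, 6th, 9th, ...), then shift every letter 12 places forward in the alphabet (wrapping around).
For "quarrel", step one produces "ae"; step two turns that into "mq".
(Check on "kingdom": → "no" → "za" ✓)

mq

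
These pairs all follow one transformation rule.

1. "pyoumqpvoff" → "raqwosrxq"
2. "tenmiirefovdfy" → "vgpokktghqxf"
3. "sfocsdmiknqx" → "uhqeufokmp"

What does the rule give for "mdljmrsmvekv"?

ofnlotuoxg

The pattern: shift every letter 2 places forward in the alphabet (wrapping around), then delete the last 2 characters.
Starting from "mdljmrsmvekv": after the first operation, "ofnlotuoxgmx"; after the second, "ofnlotuoxg".
(Check on "tenmiirefovdfy": → "vgpokktghqxfha" → "vgpokktghqxf" ✓)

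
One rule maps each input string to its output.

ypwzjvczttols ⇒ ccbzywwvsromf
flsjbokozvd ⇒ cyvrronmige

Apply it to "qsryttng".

bwwvutqj

Looking at the pairs, the operation is to sort the characters into reverse alphabetical order, then shift every letter 3 places forward in the alphabet (wrapping around).
"qsryttng" → "yttsrqng" → "bwwvutqj".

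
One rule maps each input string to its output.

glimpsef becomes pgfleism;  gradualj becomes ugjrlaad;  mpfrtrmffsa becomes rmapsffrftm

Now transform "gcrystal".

sglcarty

Rule — take characters alternately from the front and the back (1st, last, 2nd, 2nd-last, ...), then move the last character to the front.
"gcrystal" → "glcartys" → "sglcarty".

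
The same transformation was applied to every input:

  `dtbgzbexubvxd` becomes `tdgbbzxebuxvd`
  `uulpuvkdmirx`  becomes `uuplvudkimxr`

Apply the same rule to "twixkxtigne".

What's happening: swap each adjacent pair of characters (1↔2, 3↔4, ...).
On "twixkxtigne" that produces "wtxixkitnge".

wtxixkitnge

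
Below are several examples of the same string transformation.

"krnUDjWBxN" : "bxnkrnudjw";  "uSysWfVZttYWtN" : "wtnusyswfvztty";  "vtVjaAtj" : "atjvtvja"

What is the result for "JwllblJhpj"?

The rule is to move the last 3 characters to the front (rotate right by 3), then convert every letter to lowercase.
Working it through for "JwllblJhpj": intermediate "hpjJwllblJ", final "hpjjwllblj".

hpjjwllblj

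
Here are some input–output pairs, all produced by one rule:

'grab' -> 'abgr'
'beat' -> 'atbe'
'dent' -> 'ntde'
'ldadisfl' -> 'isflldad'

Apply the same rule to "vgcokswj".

What's happening: swap the front and back halves of the string.
On "vgcokswj" that produces "kswjvgco".

kswjvgco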